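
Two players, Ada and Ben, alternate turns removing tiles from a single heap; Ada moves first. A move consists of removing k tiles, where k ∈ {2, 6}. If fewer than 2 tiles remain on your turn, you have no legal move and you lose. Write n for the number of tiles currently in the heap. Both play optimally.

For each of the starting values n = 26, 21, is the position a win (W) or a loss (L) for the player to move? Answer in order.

Compute win/loss labels from the base case upward. A position with no move is L. Any other position is W if it can reach an L in one move, else L.
n=0: no move → L
n=1: no move → L
n=2: reaches L-position 0 → W
n=3: reaches L-position 1 → W
n=4: only reaches 2(W), which is W → L
n=5: only reaches 3(W), which is W → L
n=6: reaches L-position 4 → W
n=7: reaches L-position 5 → W
n=8: only reaches 6(W), 2(W), all W → L
n=9: only reaches 7(W), 3(W), all W → L
n=10: reaches L-position 8 → W
n=11: reaches L-position 9 → W
n=12: only reaches 10(W), 6(W), all W → L
n=13: only reaches 11(W), 7(W), all W → L
n=14: reaches L-position 12 → W
n=15: reaches L-position 13 → W
n=16: only reaches 14(W), 10(W), all W → L
n=17: only reaches 15(W), 11(W), all W → L
n=18: reaches L-position 16 → W
n=19: reaches L-position 17 → W
n=20: only reaches 18(W), 14(W), all W → L
n=21: only reaches 19(W), 15(W), all W → L
n=22: reaches L-position 20 → W
n=23: reaches L-position 21 → W
n=24: only reaches 22(W), 18(W), all W → L
n=25: only reaches 23(W), 19(W), all W → L
n=26: reaches L-position 24 → W

26: W, 21: L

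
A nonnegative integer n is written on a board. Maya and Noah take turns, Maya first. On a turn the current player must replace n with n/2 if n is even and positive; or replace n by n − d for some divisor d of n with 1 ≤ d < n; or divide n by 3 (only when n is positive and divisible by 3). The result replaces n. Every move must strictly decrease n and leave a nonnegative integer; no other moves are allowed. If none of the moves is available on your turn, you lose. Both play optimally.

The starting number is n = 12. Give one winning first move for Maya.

Move to 4.

Build the W/L table. Terminal = L. A non-terminal position is W if it has a move to some L; otherwise it is L.
n=0: no move → L
n=1: no move → L
n=2: can move to 1, which is L ⇒ W
n=3: can move to 1, which is L ⇒ W
n=4: moves to 2(W), 3(W); every one is W ⇒ L
n=5: can move to 4, which is L ⇒ W
n=6: can move to 4, which is L ⇒ W
n=7: the only move is to 6(W), a W ⇒ L
n=8: can move to 4, which is L ⇒ W
n=9: moves to 3(W), 6(W), 8(W); every one is W ⇒ L
n=10: can move to 9, which is L ⇒ W
n=11: the only move is to 10(W), a W ⇒ L
n=12: can move to 4, which is L ⇒ W
From 12, the L positions reachable in one move are: 4, 9, 11. Any move reaching one of these is winning.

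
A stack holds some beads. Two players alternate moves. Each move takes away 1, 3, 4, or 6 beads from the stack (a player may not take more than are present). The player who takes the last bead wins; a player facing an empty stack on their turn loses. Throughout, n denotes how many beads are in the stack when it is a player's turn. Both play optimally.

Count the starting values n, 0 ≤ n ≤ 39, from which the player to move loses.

12

Positions with no move are L. A position that does have a move is losing for the player to move precisely when every available move leads to a winning position for the opponent. Fill in the labels:
n=0: no move → L
n=1: reaches L-position 0 → W
n=2: only reaches 1(W), which is W → L
n=3: reaches L-position 2 → W
n=4: reaches L-position 0 → W
n=5: reaches L-position 2 → W
n=6: reaches L-position 2 → W
n=7: only reaches 6(W), 4(W), 3(W), 1(W), all W → L
n=8: reaches L-position 7 → W
n=9: only reaches 8(W), 6(W), 5(W), 3(W), all W → L
n=10: reaches L-position 9 → W
n=11: reaches L-position 7 → W
n=12: reaches L-position 9 → W
n=13: reaches L-position 9 → W
n=14: only reaches 13(W), 11(W), 10(W), 8(W), all W → L
n=15: reaches L-position 14 → W
n=16: only reaches 15(W), 13(W), 12(W), 10(W), all W → L
n=17: reaches L-position 16 → W
n=18: reaches L-position 14 → W
n=19: reaches L-position 16 → W
n=20: reaches L-position 16 → W
n=21: only reaches 20(W), 18(W), 17(W), 15(W), all W → L
n=22: reaches L-position 21 → W
n=23: only reaches 22(W), 20(W), 19(W), 17(W), all W → L
n=24: reaches L-position 23 → W
n=25: reaches L-position 21 → W
n=26: reaches L-position 23 → W
n=27: reaches L-position 23 → W
n=28: only reaches 27(W), 25(W), 24(W), 22(W), all W → L
n=29: reaches L-position 28 → W
n=30: only reaches 29(W), 27(W), 26(W), 24(W), all W → L
n=31: reaches L-position 30 → W
n=32: reaches L-position 28 → W
n=33: reaches L-position 30 → W
n=34: reaches L-position 30 → W
n=35: only reaches 34(W), 32(W), 31(W), 29(W), all W → L
n=36: reaches L-position 35 → W
n=37: only reaches 36(W), 34(W), 33(W), 31(W), all W → L
n=38: reaches L-position 37 → W
n=39: reaches L-position 35 → W
L entries with 0 ≤ n ≤ 39: n = 0, 2, 7, 9, 14, 16, 21, 23, 28, 30, 35, 37; that makes 12.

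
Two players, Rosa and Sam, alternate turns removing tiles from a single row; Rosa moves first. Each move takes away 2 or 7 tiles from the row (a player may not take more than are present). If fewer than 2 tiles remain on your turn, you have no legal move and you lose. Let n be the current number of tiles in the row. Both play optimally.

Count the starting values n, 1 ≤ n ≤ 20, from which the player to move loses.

Compute win/loss labels from the base case upward. A position with no move is L. Any other position is W if it can reach an L in one move, else L.
n=0: no move → L
n=1: no move → L
n=2: W (go to 0, an L position)
n=3: W (go to 1, an L position)
n=4: L (sole option 2(W) is W)
n=5: L (sole option 3(W) is W)
n=6: W (go to 4, an L position)
n=7: W (go to 5, an L position)
n=8: W (go to 1, an L position)
n=9: L (options 7(W), 2(W) are all W)
n=10: L (options 8(W), 3(W) are all W)
n=11: W (go to 9, an L position)
n=12: W (go to 10, an L position)
n=13: L (options 11(W), 6(W) are all W)
n=14: L (options 12(W), 7(W) are all W)
n=15: W (go to 13, an L position)
n=16: W (go to 14, an L position)
n=17: W (go to 10, an L position)
n=18: L (options 16(W), 11(W) are all W)
n=19: L (options 17(W), 12(W) are all W)
n=20: W (go to 18, an L position)
L entries with 1 ≤ n ≤ 20 (n=0 is outside the asked range and is not counted): n = 1, 4, 5, 9, 10, 13, 14, 18, 19; that makes 9.

9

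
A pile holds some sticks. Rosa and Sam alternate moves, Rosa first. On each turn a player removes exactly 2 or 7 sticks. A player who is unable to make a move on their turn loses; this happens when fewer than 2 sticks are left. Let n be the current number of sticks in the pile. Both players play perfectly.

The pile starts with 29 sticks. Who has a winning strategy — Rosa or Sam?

Rosa wins.

Use the standard recursion: the mover loses at a terminal position; elsewhere, the mover wins exactly when some move hands the opponent an L position.
n=0: no move → L
n=1: no move → L
n=2: can move to 0, which is L ⇒ W
n=3: can move to 1, which is L ⇒ W
n=4: the only move is to 2(W), a W ⇒ L
n=5: the only move is to 3(W), a W ⇒ L
n=6: can move to 4, which is L ⇒ W
n=7: can move to 5, which is L ⇒ W
n=8: can move to 1, which is L ⇒ W
n=9: moves to 7(W), 2(W); every one is W ⇒ L
n=10: moves to 8(W), 3(W); every one is W ⇒ L
n=11: can move to 9, which is L ⇒ W
n=12: can move to 10, which is L ⇒ W
n=13: moves to 11(W), 6(W); every one is W ⇒ L
n=14: moves to 12(W), 7(W); every one is W ⇒ L
n=15: can move to 13, which is L ⇒ W
n=16: can move to 14, which is L ⇒ W
n=17: can move to 10, which is L ⇒ W
n=18: moves to 16(W), 11(W); every one is W ⇒ L
n=19: moves to 17(W), 12(W); every one is W ⇒ L
n=20: can move to 18, which is L ⇒ W
n=21: can move to 19, which is L ⇒ W
n=22: moves to 20(W), 15(W); every one is W ⇒ L
n=23: moves to 21(W), 16(W); every one is W ⇒ L
n=24: can move to 22, which is L ⇒ W
n=25: can move to 23, which is L ⇒ W
n=26: can move to 19, which is L ⇒ W
n=27: moves to 25(W), 20(W); every one is W ⇒ L
n=28: moves to 26(W), 21(W); every one is W ⇒ L
n=29: can move to 27, which is L ⇒ W
From 29 Rosa can remove 2, leaving 27, reaching an L position.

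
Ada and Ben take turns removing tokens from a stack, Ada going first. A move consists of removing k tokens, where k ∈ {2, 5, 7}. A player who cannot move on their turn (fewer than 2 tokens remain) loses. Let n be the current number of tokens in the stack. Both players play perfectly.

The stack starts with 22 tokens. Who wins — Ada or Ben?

Ben wins.

Build the W/L table. Terminal = L. A non-terminal position is W if it has a move to some L; otherwise it is L.
n=0: no move → L
n=1: no move → L
n=2: →0(L), so W
n=3: →1(L), so W
n=4: →2(W) only, which is W, so L
n=5: →0(L), so W
n=6: →4(L), so W
n=7: →0(L), so W
n=8: →1(L), so W
n=9: →4(L), so W
n=10: →8(W), 5(W), 3(W) — all W, so L
n=11: →4(L), so W
n=12: →10(L), so W
n=13: →11(W), 8(W), 6(W) — all W, so L
n=14: →12(W), 9(W), 7(W) — all W, so L
n=15: →13(L), so W
n=16: →14(L), so W
n=17: →10(L), so W
n=18: →13(L), so W
n=19: →14(L), so W
n=20: →13(L), so W
n=21: →14(L), so W
n=22: →20(W), 17(W), 15(W) — all W, so L
The starting position 22 is L: whatever Ada does, the opponent receives a W position.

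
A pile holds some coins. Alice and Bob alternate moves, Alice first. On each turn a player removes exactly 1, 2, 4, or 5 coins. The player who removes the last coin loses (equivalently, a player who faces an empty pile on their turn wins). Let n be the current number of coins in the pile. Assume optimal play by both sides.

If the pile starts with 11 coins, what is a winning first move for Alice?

Remove 1, leaving 10.

Compute win/loss labels from the base case upward. A position with no move is W. Any other position is W if it can reach an L in one move, else L.
n=0: no move; the opponent has just taken the last coin and therefore loses → W
n=1: the only move is to 0(W), a W ⇒ L
n=2: can move to 1, which is L ⇒ W
n=3: can move to 1, which is L ⇒ W
n=4: moves to 3(W), 2(W), 0(W); every one is W ⇒ L
n=5: can move to 4, which is L ⇒ W
n=6: can move to 4, which is L ⇒ W
n=7: moves to 6(W), 5(W), 3(W), 2(W); every one is W ⇒ L
n=8: can move to 7, which is L ⇒ W
n=9: can move to 7, which is L ⇒ W
n=10: moves to 9(W), 8(W), 6(W), 5(W); every one is W ⇒ L
n=11: can move to 10, which is L ⇒ W
From 11, the L positions reachable in one move are: 10, 7. Any move reaching one of these is winning.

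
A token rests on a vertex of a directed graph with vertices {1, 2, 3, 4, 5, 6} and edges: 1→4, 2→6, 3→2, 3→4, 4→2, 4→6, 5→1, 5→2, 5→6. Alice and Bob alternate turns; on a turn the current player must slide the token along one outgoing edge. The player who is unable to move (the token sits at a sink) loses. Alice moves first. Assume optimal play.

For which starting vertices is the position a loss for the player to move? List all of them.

Compute win/loss labels from the base case upward. A position with no move is L. Any other position is W if it can reach an L in one move, else L.
Every edge goes from a vertex to one that appears earlier in the order 6, 2, 4, 3, 1, 5, so processing vertices in that order labels each vertex after all of its successors.
6: no outgoing edge → L
2: can move to 6, which is L ⇒ W
4: can move to 6, which is L ⇒ W
3: moves to 4(W), 2(W); every one is W ⇒ L
1: the only move is to 4(W), a W ⇒ L
5: can move to 1, which is L ⇒ W
Reading off the rows marked L gives the requested list; there are 3 such vertices.

1, 3, 6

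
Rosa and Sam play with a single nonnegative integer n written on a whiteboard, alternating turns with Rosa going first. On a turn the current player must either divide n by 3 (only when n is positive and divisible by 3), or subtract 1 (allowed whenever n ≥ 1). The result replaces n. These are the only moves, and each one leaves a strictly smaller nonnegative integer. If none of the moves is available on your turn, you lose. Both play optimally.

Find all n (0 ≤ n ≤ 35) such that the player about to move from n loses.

Use the standard recursion: the mover loses at a terminal position; elsewhere, the mover wins exactly when some move hands the opponent an L position.
n=0: no move → L
n=1: can move to 0, which is L ⇒ W
n=2: the only move is to 1(W), a W ⇒ L
n=3: can move to 2, which is L ⇒ W
n=4: the only move is to 3(W), a W ⇒ L
n=5: can move to 4, which is L ⇒ W
n=6: can move to 2, which is L ⇒ W
n=7: the only move is to 6(W), a W ⇒ L
n=8: can move to 7, which is L ⇒ W
n=9: moves to 3(W), 8(W); every one is W ⇒ L
n=10: can move to 9, which is L ⇒ W
n=11: the only move is to 10(W), a W ⇒ L
n=12: can move to 4, which is L ⇒ W
n=13: the only move is to 12(W), a W ⇒ L
n=14: can move to 13, which is L ⇒ W
n=15: moves to 5(W), 14(W); every one is W ⇒ L
n=16: can move to 15, which is L ⇒ W
n=17: the only move is to 16(W), a W ⇒ L
n=18: can move to 17, which is L ⇒ W
n=19: the only move is to 18(W), a W ⇒ L
n=20: can move to 19, which is L ⇒ W
n=21: can move to 7, which is L ⇒ W
n=22: the only move is to 21(W), a W ⇒ L
n=23: can move to 22, which is L ⇒ W
n=24: moves to 8(W), 23(W); every one is W ⇒ L
n=25: can move to 24, which is L ⇒ W
n=26: the only move is to 25(W), a W ⇒ L
n=27: can move to 9, which is L ⇒ W
n=28: the only move is to 27(W), a W ⇒ L
n=29: can move to 28, which is L ⇒ W
n=30: moves to 10(W), 29(W); every one is W ⇒ L
n=31: can move to 30, which is L ⇒ W
n=32: the only move is to 31(W), a W ⇒ L
n=33: can move to 11, which is L ⇒ W
n=34: the only move is to 33(W), a W ⇒ L
n=35: can move to 34, which is L ⇒ W
Reading off the rows marked L gives the requested list; there are 17 such values of n.

0, 2, 4, 7, 9, 11, 13, 15, 17, 19, 22, 24, 26, 28, 30, 32, 34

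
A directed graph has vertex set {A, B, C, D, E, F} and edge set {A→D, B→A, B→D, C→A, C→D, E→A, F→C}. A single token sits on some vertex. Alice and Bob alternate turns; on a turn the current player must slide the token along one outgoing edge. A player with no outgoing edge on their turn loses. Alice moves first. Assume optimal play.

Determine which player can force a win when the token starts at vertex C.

Alice wins.

Build the W/L table. Terminal = L. A non-terminal position is W if it has a move to some L; otherwise it is L.
Every edge goes from a vertex to one that appears earlier in the order D, A, B, C, F, E, so processing vertices in that order labels each vertex after all of its successors.
D: no outgoing edge → L
A: can move to D, which is L ⇒ W
B: can move to D, which is L ⇒ W
C: can move to D, which is L ⇒ W
F: the only move is to C(W), a W ⇒ L
E: the only move is to A(W), a W ⇒ L
From C Alice can move to D, reaching an L position.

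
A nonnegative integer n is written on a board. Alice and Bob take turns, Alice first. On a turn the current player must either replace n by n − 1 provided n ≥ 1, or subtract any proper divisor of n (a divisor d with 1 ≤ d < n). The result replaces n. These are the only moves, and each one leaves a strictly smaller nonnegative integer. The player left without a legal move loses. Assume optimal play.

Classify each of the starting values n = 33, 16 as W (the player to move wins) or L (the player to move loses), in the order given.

Work bottom-up. With no move the player to move loses. Otherwise the position is W if at least one move leads to an L position for the opponent, and L if every move leads to a W.
n=0: no move → L
n=1: W (go to 0, an L position)
n=2: L (sole option 1(W) is W)
n=3: W (go to 2, an L position)
n=4: W (go to 2, an L position)
n=5: L (sole option 4(W) is W)
n=6: W (go to 5, an L position)
n=7: L (sole option 6(W) is W)
n=8: W (go to 7, an L position)
n=9: L (options 6(W), 8(W) are all W)
n=10: W (go to 5, an L position)
n=11: L (sole option 10(W) is W)
n=12: W (go to 9, an L position)
n=13: L (sole option 12(W) is W)
n=14: W (go to 7, an L position)
n=15: L (options 10(W), 12(W), 14(W) are all W)
n=16: W (go to 15, an L position)
n=17: L (sole option 16(W) is W)
n=18: W (go to 9, an L position)
n=19: L (sole option 18(W) is W)
n=20: W (go to 15, an L position)
n=21: L (options 14(W), 18(W), 20(W) are all W)
n=22: W (go to 11, an L position)
n=23: L (sole option 22(W) is W)
n=24: W (go to 21, an L position)
n=25: L (options 20(W), 24(W) are all W)
n=26: W (go to 13, an L position)
n=27: L (options 18(W), 24(W), 26(W) are all W)
n=28: W (go to 21, an L position)
n=29: L (sole option 28(W) is W)
n=30: W (go to 15, an L position)
n=31: L (sole option 30(W) is W)
n=32: W (go to 31, an L position)
n=33: L (options 22(W), 30(W), 32(W) are all W)

33: L, 16: W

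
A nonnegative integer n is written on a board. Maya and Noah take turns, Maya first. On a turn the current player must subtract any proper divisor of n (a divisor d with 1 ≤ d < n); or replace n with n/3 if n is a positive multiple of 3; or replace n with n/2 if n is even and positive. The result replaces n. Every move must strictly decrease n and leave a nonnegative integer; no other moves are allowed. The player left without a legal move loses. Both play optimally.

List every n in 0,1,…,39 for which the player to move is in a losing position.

0, 1, 4, 7, 9, 11, 13, 15, 17, 19, 23, 25, 28, 31, 36

Build the W/L table. Terminal = L. A non-terminal position is W if it has a move to some L; otherwise it is L.
n=0: no move → L
n=1: no move → L
n=2: can move to 1, which is L ⇒ W
n=3: can move to 1, which is L ⇒ W
n=4: moves to 2(W), 3(W); every one is W ⇒ L
n=5: can move to 4, which is L ⇒ W
n=6: can move to 4, which is L ⇒ W
n=7: the only move is to 6(W), a W ⇒ L
n=8: can move to 4, which is L ⇒ W
n=9: moves to 3(W), 6(W), 8(W); every one is W ⇒ L
n=10: can move to 9, which is L ⇒ W
n=11: the only move is to 10(W), a W ⇒ L
n=12: can move to 4, which is L ⇒ W
n=13: the only move is to 12(W), a W ⇒ L
n=14: can move to 7, which is L ⇒ W
n=15: moves to 5(W), 10(W), 12(W), 14(W); every one is W ⇒ L
n=16: can move to 15, which is L ⇒ W
n=17: the only move is to 16(W), a W ⇒ L
n=18: can move to 9, which is L ⇒ W
n=19: the only move is to 18(W), a W ⇒ L
n=20: can move to 15, which is L ⇒ W
n=21: can move to 7, which is L ⇒ W
n=22: can move to 11, which is L ⇒ W
n=23: the only move is to 22(W), a W ⇒ L
n=24: can move to 23, which is L ⇒ W
n=25: moves to 20(W), 24(W); every one is W ⇒ L
n=26: can move to 13, which is L ⇒ W
n=27: can move to 9, which is L ⇒ W
n=28: moves to 14(W), 21(W), 24(W), 26(W), 27(W); every one is W ⇒ L
n=29: can move to 28, which is L ⇒ W
n=30: can move to 15, which is L ⇒ W
n=31: the only move is to 30(W), a W ⇒ L
n=32: can move to 28, which is L ⇒ W
n=33: can move to 11, which is L ⇒ W
n=34: can move to 17, which is L ⇒ W
n=35: can move to 28, which is L ⇒ W
n=36: moves to 12(W), 18(W), 24(W), 27(W), 30(W), 32(W), 33(W), 34(W), 35(W); every one is W ⇒ L
n=37: can move to 36, which is L ⇒ W
n=38: can move to 19, which is L ⇒ W
n=39: can move to 13, which is L ⇒ W
The losing starting values of n are exactly the entries labelled L in this table (15 of them).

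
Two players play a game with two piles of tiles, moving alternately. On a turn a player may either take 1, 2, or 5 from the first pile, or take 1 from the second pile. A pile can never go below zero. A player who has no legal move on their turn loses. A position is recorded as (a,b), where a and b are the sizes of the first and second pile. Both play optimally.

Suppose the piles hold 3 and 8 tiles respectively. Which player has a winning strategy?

The second player wins.

Build the W/L table. Terminal = L. A non-terminal position is W if it has a move to some L; otherwise it is L.
No move ever increases a pile, so every position that can arise here has a ≤ 3 and b ≤ 8; it is enough to label the cells with 0 ≤ a ≤ 3 and 0 ≤ b ≤ 8.
Every move lowers a or b (never raises either), so fill the grid row by row in increasing a, and left to right within a row: each cell's successors are then already labelled.
      b=0  b=1  b=2  b=3  b=4  b=5  b=6  b=7  b=8
a=0:    L    W    L    W    L    W    L    W    L
a=1:    W    L    W    L    W    L    W    L    W
a=2:    W    W    W    W    W    W    W    W    W
a=3:    L    W    L    W    L    W    L    W    L
Cells with no legal move (terminal, hence L): (0,0).
The remaining L cells, each justified by listing all of its moves:
(0,2): →(0,1)(W) only, which is W, so L
(0,4): →(0,3)(W) only, which is W, so L
(0,6): →(0,5)(W) only, which is W, so L
(0,8): →(0,7)(W) only, which is W, so L
(1,1): →(0,1)(W), (1,0)(W) — all W, so L
(1,3): →(0,3)(W), (1,2)(W) — all W, so L
(1,5): →(0,5)(W), (1,4)(W) — all W, so L
(1,7): →(0,7)(W), (1,6)(W) — all W, so L
(3,0): →(2,0)(W), (1,0)(W) — all W, so L
(3,2): →(2,2)(W), (1,2)(W), (3,1)(W) — all W, so L
(3,4): →(2,4)(W), (1,4)(W), (3,3)(W) — all W, so L
(3,6): →(2,6)(W), (1,6)(W), (3,5)(W) — all W, so L
(3,8): →(2,8)(W), (1,8)(W), (3,7)(W) — all W, so L
Every other cell has at least one move into one of the L cells above, so it is W.
The starting position (3,8) is L: whatever the player to move does, the opponent receives a W position.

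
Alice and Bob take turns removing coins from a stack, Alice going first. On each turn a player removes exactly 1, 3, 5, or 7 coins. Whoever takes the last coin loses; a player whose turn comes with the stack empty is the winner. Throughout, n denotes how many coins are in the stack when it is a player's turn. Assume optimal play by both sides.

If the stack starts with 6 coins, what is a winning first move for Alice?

Remove 1, leaving 5.

Label each position W (a win for the player to move) or L (a loss). A position with no legal move is W; any other position is W exactly when some move reaches an L, and L when every move reaches a W.
n=0: no move; the opponent has just taken the last coin and therefore loses → W
n=1: L (sole option 0(W) is W)
n=2: W (go to 1, an L position)
n=3: L (options 2(W), 0(W) are all W)
n=4: W (go to 3, an L position)
n=5: L (options 4(W), 2(W), 0(W) are all W)
n=6: W (go to 5, an L position)
From 6, the L positions reachable in one move are: 5, 3, 1. Any move reaching one of these is winning.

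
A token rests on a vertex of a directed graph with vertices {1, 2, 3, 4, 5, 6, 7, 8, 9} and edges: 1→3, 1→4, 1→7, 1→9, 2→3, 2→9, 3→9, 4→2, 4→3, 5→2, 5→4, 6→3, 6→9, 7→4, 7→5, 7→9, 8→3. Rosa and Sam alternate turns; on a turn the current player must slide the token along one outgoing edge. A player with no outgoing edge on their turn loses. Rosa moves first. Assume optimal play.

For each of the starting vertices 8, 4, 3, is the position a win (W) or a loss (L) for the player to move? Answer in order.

Use the standard recursion: the mover loses at a terminal position; elsewhere, the mover wins exactly when some move hands the opponent an L position.
Every edge goes from a vertex to one that appears earlier in the order 9, 3, 2, 4, 5, 8, 7, 1, 6, so processing vertices in that order labels each vertex after all of its successors.
9: no outgoing edge → L
3: can move to 9, which is L ⇒ W
2: can move to 9, which is L ⇒ W
4: moves to 2(W), 3(W); every one is W ⇒ L
5: can move to 4, which is L ⇒ W
8: the only move is to 3(W), a W ⇒ L
7: can move to 4, which is L ⇒ W
1: can move to 4, which is L ⇒ W
6: can move to 9, which is L ⇒ W

8: L, 4: L, 3: W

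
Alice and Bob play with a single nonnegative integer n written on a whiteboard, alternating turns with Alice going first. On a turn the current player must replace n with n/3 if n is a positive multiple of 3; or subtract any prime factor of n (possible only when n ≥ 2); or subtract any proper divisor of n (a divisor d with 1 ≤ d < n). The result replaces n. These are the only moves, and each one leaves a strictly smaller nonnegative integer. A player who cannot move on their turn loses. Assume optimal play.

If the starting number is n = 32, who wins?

Bob wins.

Label each position W (a win for the player to move) or L (a loss). A position with no legal move is L; any other position is W exactly when some move reaches an L, and L when every move reaches a W.
n=0: no move → L
n=1: no move → L
n=2: →0(L), so W
n=3: →0(L), so W
n=4: →2(W), 3(W) — all W, so L
n=5: →0(L), so W
n=6: →4(L), so W
n=7: →0(L), so W
n=8: →4(L), so W
n=9: →3(W), 6(W), 8(W) — all W, so L
n=10: →9(L), so W
n=11: →0(L), so W
n=12: →4(L), so W
n=13: →0(L), so W
n=14: →7(W), 12(W), 13(W) — all W, so L
n=15: →14(L), so W
n=16: →14(L), so W
n=17: →0(L), so W
n=18: →9(L), so W
n=19: →0(L), so W
n=20: →10(W), 15(W), 16(W), 18(W), 19(W) — all W, so L
n=21: →14(L), so W
n=22: →20(L), so W
n=23: →0(L), so W
n=24: →20(L), so W
n=25: →20(L), so W
n=26: →13(W), 24(W), 25(W) — all W, so L
n=27: →9(L), so W
n=28: →14(L), so W
n=29: →0(L), so W
n=30: →20(L), so W
n=31: →0(L), so W
n=32: →16(W), 24(W), 28(W), 30(W), 31(W) — all W, so L
The starting position 32 is L: whatever Alice does, the opponent receives a W position.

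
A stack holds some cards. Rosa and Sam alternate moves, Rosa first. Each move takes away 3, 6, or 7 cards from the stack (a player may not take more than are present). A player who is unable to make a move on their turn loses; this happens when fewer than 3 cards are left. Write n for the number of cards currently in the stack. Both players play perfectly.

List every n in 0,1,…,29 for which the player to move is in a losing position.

Label each position W (a win for the player to move) or L (a loss). A position with no legal move is L; any other position is W exactly when some move reaches an L, and L when every move reaches a W.
n=0: no move → L
n=1: no move → L
n=2: no move → L
n=3: →0(L), so W
n=4: →1(L), so W
n=5: →2(L), so W
n=6: →0(L), so W
n=7: →1(L), so W
n=8: →2(L), so W
n=9: →2(L), so W
n=10: →7(W), 4(W), 3(W) — all W, so L
n=11: →8(W), 5(W), 4(W) — all W, so L
n=12: →9(W), 6(W), 5(W) — all W, so L
n=13: →10(L), so W
n=14: →11(L), so W
n=15: →12(L), so W
n=16: →10(L), so W
n=17: →11(L), so W
n=18: →12(L), so W
n=19: →12(L), so W
n=20: →17(W), 14(W), 13(W) — all W, so L
n=21: →18(W), 15(W), 14(W) — all W, so L
n=22: →19(W), 16(W), 15(W) — all W, so L
n=23: →20(L), so W
n=24: →21(L), so W
n=25: →22(L), so W
n=26: →20(L), so W
n=27: →21(L), so W
n=28: →22(L), so W
n=29: →22(L), so W
Reading off the rows marked L gives the requested list; there are 9 such values of n.

0, 1, 2, 10, 11, 12, 20, 21, 22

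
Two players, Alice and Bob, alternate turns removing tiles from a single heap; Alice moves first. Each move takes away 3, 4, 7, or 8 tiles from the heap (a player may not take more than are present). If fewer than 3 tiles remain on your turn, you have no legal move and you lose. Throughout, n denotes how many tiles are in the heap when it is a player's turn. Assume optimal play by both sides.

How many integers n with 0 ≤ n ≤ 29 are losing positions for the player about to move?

Label each position W (a win for the player to move) or L (a loss). A position with no legal move is L; any other position is W exactly when some move reaches an L, and L when every move reaches a W.
n=0: no move → L
n=1: no move → L
n=2: no move → L
n=3: W (go to 0, an L position)
n=4: W (go to 1, an L position)
n=5: W (go to 2, an L position)
n=6: W (go to 2, an L position)
n=7: W (go to 0, an L position)
n=8: W (go to 1, an L position)
n=9: W (go to 2, an L position)
n=10: W (go to 2, an L position)
n=11: L (options 8(W), 7(W), 4(W), 3(W) are all W)
n=12: L (options 9(W), 8(W), 5(W), 4(W) are all W)
n=13: L (options 10(W), 9(W), 6(W), 5(W) are all W)
n=14: W (go to 11, an L position)
n=15: W (go to 12, an L position)
n=16: W (go to 13, an L position)
n=17: W (go to 13, an L position)
n=18: W (go to 11, an L position)
n=19: W (go to 12, an L position)
n=20: W (go to 13, an L position)
n=21: W (go to 13, an L position)
n=22: L (options 19(W), 18(W), 15(W), 14(W) are all W)
n=23: L (options 20(W), 19(W), 16(W), 15(W) are all W)
n=24: L (options 21(W), 20(W), 17(W), 16(W) are all W)
n=25: W (go to 22, an L position)
n=26: W (go to 23, an L position)
n=27: W (go to 24, an L position)
n=28: W (go to 24, an L position)
n=29: W (go to 22, an L position)
L entries with 0 ≤ n ≤ 29: n = 0, 1, 2, 11, 12, 13, 22, 23, 24; that makes 9.

9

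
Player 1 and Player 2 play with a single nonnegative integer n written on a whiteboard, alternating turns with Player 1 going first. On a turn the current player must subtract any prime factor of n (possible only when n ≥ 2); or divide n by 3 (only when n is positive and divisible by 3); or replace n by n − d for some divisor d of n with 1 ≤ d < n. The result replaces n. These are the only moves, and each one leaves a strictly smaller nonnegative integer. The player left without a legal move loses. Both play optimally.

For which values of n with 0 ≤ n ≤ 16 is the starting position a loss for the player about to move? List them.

Work bottom-up. With no move the player to move loses. Otherwise the position is W if at least one move leads to an L position for the opponent, and L if every move leads to a W.
n=0: no move → L
n=1: no move → L
n=2: can move to 0, which is L ⇒ W
n=3: can move to 0, which is L ⇒ W
n=4: moves to 2(W), 3(W); every one is W ⇒ L
n=5: can move to 0, which is L ⇒ W
n=6: can move to 4, which is L ⇒ W
n=7: can move to 0, which is L ⇒ W
n=8: can move to 4, which is L ⇒ W
n=9: moves to 3(W), 6(W), 8(W); every one is W ⇒ L
n=10: can move to 9, which is L ⇒ W
n=11: can move to 0, which is L ⇒ W
n=12: can move to 4, which is L ⇒ W
n=13: can move to 0, which is L ⇒ W
n=14: moves to 7(W), 12(W), 13(W); every one is W ⇒ L
n=15: can move to 14, which is L ⇒ W
n=16: can move to 14, which is L ⇒ W
Reading off the rows marked L gives the requested list; there are 5 such values of n.

0, 1, 4, 9, 14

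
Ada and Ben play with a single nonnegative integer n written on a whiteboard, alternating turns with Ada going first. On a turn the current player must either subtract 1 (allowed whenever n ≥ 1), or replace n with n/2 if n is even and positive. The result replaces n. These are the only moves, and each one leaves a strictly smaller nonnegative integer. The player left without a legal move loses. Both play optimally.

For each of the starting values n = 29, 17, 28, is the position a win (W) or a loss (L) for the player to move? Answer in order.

29: L, 17: L, 28: W

Classify positions by backward induction: terminal positions (no move available) are L. From any other position, the mover wins iff some move reaches an L.
n=0: no move → L
n=1: can move to 0, which is L ⇒ W
n=2: the only move is to 1(W), a W ⇒ L
n=3: can move to 2, which is L ⇒ W
n=4: can move to 2, which is L ⇒ W
n=5: the only move is to 4(W), a W ⇒ L
n=6: can move to 5, which is L ⇒ W
n=7: the only move is to 6(W), a W ⇒ L
n=8: can move to 7, which is L ⇒ W
n=9: the only move is to 8(W), a W ⇒ L
n=10: can move to 5, which is L ⇒ W
n=11: the only move is to 10(W), a W ⇒ L
n=12: can move to 11, which is L ⇒ W
n=13: the only move is to 12(W), a W ⇒ L
n=14: can move to 7, which is L ⇒ W
n=15: the only move is to 14(W), a W ⇒ L
n=16: can move to 15, which is L ⇒ W
n=17: the only move is to 16(W), a W ⇒ L
n=18: can move to 9, which is L ⇒ W
n=19: the only move is to 18(W), a W ⇒ L
n=20: can move to 19, which is L ⇒ W
n=21: the only move is to 20(W), a W ⇒ L
n=22: can move to 11, which is L ⇒ W
n=23: the only move is to 22(W), a W ⇒ L
n=24: can move to 23, which is L ⇒ W
n=25: the only move is to 24(W), a W ⇒ L
n=26: can move to 13, which is L ⇒ W
n=27: the only move is to 26(W), a W ⇒ L
n=28: can move to 27, which is L ⇒ W
n=29: the only move is to 28(W), a W ⇒ L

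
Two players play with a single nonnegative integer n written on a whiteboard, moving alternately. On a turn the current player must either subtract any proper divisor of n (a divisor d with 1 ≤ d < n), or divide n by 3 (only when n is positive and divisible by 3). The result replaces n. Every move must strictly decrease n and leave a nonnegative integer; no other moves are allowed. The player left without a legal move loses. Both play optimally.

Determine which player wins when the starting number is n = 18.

The first player wins.

Positions with no move are L. A position that does have a move is losing for the player to move precisely when every available move leads to a winning position for the opponent. Fill in the labels:
n=0: no move → L
n=1: no move → L
n=2: →1(L), so W
n=3: →1(L), so W
n=4: →2(W), 3(W) — all W, so L
n=5: →4(L), so W
n=6: →4(L), so W
n=7: →6(W) only, which is W, so L
n=8: →4(L), so W
n=9: →3(W), 6(W), 8(W) — all W, so L
n=10: →9(L), so W
n=11: →10(W) only, which is W, so L
n=12: →4(L), so W
n=13: →12(W) only, which is W, so L
n=14: →7(L), so W
n=15: →5(W), 10(W), 12(W), 14(W) — all W, so L
n=16: →15(L), so W
n=17: →16(W) only, which is W, so L
n=18: →9(L), so W
The starting position 18 is W: the player to move should move to 9, handing over an L position.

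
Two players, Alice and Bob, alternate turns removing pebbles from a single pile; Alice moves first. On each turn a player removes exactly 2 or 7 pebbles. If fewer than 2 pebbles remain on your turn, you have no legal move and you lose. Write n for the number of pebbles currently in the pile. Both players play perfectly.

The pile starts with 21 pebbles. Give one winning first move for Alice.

Remove 2, leaving 19.

Use the standard recursion: the mover loses at a terminal position; elsewhere, the mover wins exactly when some move hands the opponent an L position.
n=0: no move → L
n=1: no move → L
n=2: →0(L), so W
n=3: →1(L), so W
n=4: →2(W) only, which is W, so L
n=5: →3(W) only, which is W, so L
n=6: →4(L), so W
n=7: →5(L), so W
n=8: →1(L), so W
n=9: →7(W), 2(W) — all W, so L
n=10: →8(W), 3(W) — all W, so L
n=11: →9(L), so W
n=12: →10(L), so W
n=13: →11(W), 6(W) — all W, so L
n=14: →12(W), 7(W) — all W, so L
n=15: →13(L), so W
n=16: →14(L), so W
n=17: →10(L), so W
n=18: →16(W), 11(W) — all W, so L
n=19: →17(W), 12(W) — all W, so L
n=20: →18(L), so W
n=21: →19(L), so W
From 21, the L positions reachable in one move are: 19, 14. Any move reaching one of these is winning.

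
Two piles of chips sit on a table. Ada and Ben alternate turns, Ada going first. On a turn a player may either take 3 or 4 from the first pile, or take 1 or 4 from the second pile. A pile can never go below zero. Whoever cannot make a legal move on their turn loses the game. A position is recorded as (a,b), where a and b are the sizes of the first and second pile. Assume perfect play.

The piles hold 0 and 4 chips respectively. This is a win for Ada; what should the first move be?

Move to (0,0).

Compute win/loss labels from the base case upward. A position with no move is L. Any other position is W if it can reach an L in one move, else L.
No move ever increases a pile, so every position that can arise here has a ≤ 0 and b ≤ 4; it is enough to label the cells with 0 ≤ a ≤ 0 and 0 ≤ b ≤ 4.
Every move lowers a or b (never raises either), so fill the grid row by row in increasing a, and left to right within a row: each cell's successors are then already labelled.
      b=0  b=1  b=2  b=3  b=4
a=0:    L    W    L    W    W
Cells with no legal move (terminal, hence L): (0,0).
The remaining L cells, each justified by listing all of its moves:
(0,2): L (sole option (0,1)(W) is W)
Every other cell has at least one move into one of the L cells above, so it is W.
From (0,4), the L positions reachable in one move are: (0,0).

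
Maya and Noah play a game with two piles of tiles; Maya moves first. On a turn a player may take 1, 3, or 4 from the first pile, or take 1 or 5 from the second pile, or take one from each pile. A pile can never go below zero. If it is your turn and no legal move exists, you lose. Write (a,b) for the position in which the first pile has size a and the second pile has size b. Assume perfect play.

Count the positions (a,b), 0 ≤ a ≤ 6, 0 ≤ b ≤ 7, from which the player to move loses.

Use the standard recursion: the mover loses at a terminal position; elsewhere, the mover wins exactly when some move hands the opponent an L position.
Every move lowers a or b (never raises either), so fill the grid row by row in increasing a, and left to right within a row: each cell's successors are then already labelled.
      b=0  b=1  b=2  b=3  b=4  b=5  b=6  b=7
a=0:    L    W    L    W    L    W    L    W
a=1:    W    W    W    W    W    W    W    W
a=2:    L    W    L    W    L    W    L    W
a=3:    W    W    W    W    W    W    W    W
a=4:    W    L    W    L    W    L    W    L
a=5:    W    W    W    W    W    W    W    W
a=6:    W    L    W    L    W    L    W    L
Cells with no legal move (terminal, hence L): (0,0).
The remaining L cells, each justified by listing all of its moves:
(0,2): →(0,1)(W) only, which is W, so L
(0,4): →(0,3)(W) only, which is W, so L
(0,6): →(0,5)(W), (0,1)(W) — all W, so L
(2,0): →(1,0)(W) only, which is W, so L
(2,2): →(1,2)(W), (2,1)(W), (1,1)(W) — all W, so L
(2,4): →(1,4)(W), (2,3)(W), (1,3)(W) — all W, so L
(2,6): →(1,6)(W), (2,5)(W), (2,1)(W), (1,5)(W) — all W, so L
(4,1): →(3,1)(W), (1,1)(W), (0,1)(W), (4,0)(W), (3,0)(W) — all W, so L
(4,3): →(3,3)(W), (1,3)(W), (0,3)(W), (4,2)(W), (3,2)(W) — all W, so L
(4,5): →(3,5)(W), (1,5)(W), (0,5)(W), (4,4)(W), (4,0)(W), (3,4)(W) — all W, so L
(4,7): →(3,7)(W), (1,7)(W), (0,7)(W), (4,6)(W), (4,2)(W), (3,6)(W) — all W, so L
(6,1): →(5,1)(W), (3,1)(W), (2,1)(W), (6,0)(W), (5,0)(W) — all W, so L
(6,3): →(5,3)(W), (3,3)(W), (2,3)(W), (6,2)(W), (5,2)(W) — all W, so L
(6,5): →(5,5)(W), (3,5)(W), (2,5)(W), (6,4)(W), (6,0)(W), (5,4)(W) — all W, so L
(6,7): →(5,7)(W), (3,7)(W), (2,7)(W), (6,6)(W), (6,2)(W), (5,6)(W) — all W, so L
Every other cell has at least one move into one of the L cells above, so it is W.
L cells per row: a=0: 4, a=1: 0, a=2: 4, a=3: 0, a=4: 4, a=5: 0, a=6: 4; total 16.

16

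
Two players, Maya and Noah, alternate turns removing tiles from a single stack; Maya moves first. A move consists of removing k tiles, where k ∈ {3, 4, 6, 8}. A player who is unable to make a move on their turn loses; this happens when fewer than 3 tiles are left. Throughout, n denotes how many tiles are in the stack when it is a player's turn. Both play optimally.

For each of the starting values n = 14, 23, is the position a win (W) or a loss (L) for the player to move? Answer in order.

14: W, 23: L

Classify positions by backward induction: terminal positions (no move available) are L. From any other position, the mover wins iff some move reaches an L.
n=0: no move → L
n=1: no move → L
n=2: no move → L
n=3: reaches L-position 0 → W
n=4: reaches L-position 1 → W
n=5: reaches L-position 2 → W
n=6: reaches L-position 2 → W
n=7: reaches L-position 1 → W
n=8: reaches L-position 2 → W
n=9: reaches L-position 1 → W
n=10: reaches L-position 2 → W
n=11: only reaches 8(W), 7(W), 5(W), 3(W), all W → L
n=12: only reaches 9(W), 8(W), 6(W), 4(W), all W → L
n=13: only reaches 10(W), 9(W), 7(W), 5(W), all W → L
n=14: reaches L-position 11 → W
n=15: reaches L-position 12 → W
n=16: reaches L-position 13 → W
n=17: reaches L-position 13 → W
n=18: reaches L-position 12 → W
n=19: reaches L-position 13 → W
n=20: reaches L-position 12 → W
n=21: reaches L-position 13 → W
n=22: only reaches 19(W), 18(W), 16(W), 14(W), all W → L
n=23: only reaches 20(W), 19(W), 17(W), 15(W), all W → L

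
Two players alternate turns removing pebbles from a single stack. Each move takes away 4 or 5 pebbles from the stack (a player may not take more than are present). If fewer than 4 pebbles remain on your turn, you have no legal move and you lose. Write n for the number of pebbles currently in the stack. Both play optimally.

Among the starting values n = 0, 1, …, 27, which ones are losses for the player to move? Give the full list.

0, 1, 2, 3, 9, 10, 11, 12, 18, 19, 20, 21, 27

Compute win/loss labels from the base case upward. A position with no move is L. Any other position is W if it can reach an L in one move, else L.
n=0: no move → L
n=1: no move → L
n=2: no move → L
n=3: no move → L
n=4: →0(L), so W
n=5: →1(L), so W
n=6: →2(L), so W
n=7: →3(L), so W
n=8: →3(L), so W
n=9: →5(W), 4(W) — all W, so L
n=10: →6(W), 5(W) — all W, so L
n=11: →7(W), 6(W) — all W, so L
n=12: →8(W), 7(W) — all W, so L
n=13: →9(L), so W
n=14: →10(L), so W
n=15: →11(L), so W
n=16: →12(L), so W
n=17: →12(L), so W
n=18: →14(W), 13(W) — all W, so L
n=19: →15(W), 14(W) — all W, so L
n=20: →16(W), 15(W) — all W, so L
n=21: →17(W), 16(W) — all W, so L
n=22: →18(L), so W
n=23: →19(L), so W
n=24: →20(L), so W
n=25: →21(L), so W
n=26: →21(L), so W
n=27: →23(W), 22(W) — all W, so L
The losing starting values of n are exactly the entries labelled L in this table (13 of them).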